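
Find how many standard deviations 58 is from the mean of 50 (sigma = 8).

1

Step 1: Recall the z-score formula: z = (x - mu) / sigma
Step 2: Substitute values: z = (58 - 50) / 8
Step 3: z = 8 / 8 = 1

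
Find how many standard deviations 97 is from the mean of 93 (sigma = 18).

0.2222

Step 1: Recall the z-score formula: z = (x - mu) / sigma
Step 2: Substitute values: z = (97 - 93) / 18
Step 3: z = 4 / 18 = 0.2222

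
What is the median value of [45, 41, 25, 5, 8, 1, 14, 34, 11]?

14

Step 1: Sort the data in ascending order: [1, 5, 8, 11, 14, 25, 34, 41, 45]
Step 2: The number of values is n = 9.
Step 3: Since n is odd, the median is the middle value at position 5: 14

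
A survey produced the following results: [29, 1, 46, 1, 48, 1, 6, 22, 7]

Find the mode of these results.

1

Step 1: Count the frequency of each value:
  1: appears 3 time(s)
  6: appears 1 time(s)
  7: appears 1 time(s)
  22: appears 1 time(s)
  29: appears 1 time(s)
  46: appears 1 time(s)
  48: appears 1 time(s)
Step 2: The value 1 appears most frequently (3 times).
Step 3: Mode = 1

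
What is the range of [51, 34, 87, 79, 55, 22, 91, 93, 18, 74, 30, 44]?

75

Step 1: Identify the maximum value: max = 93
Step 2: Identify the minimum value: min = 18
Step 3: Range = max - min = 93 - 18 = 75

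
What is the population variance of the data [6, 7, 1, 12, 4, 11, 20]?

33.6327

Step 1: Compute the mean: (6 + 7 + 1 + 12 + 4 + 11 + 20) / 7 = 8.7143
Step 2: Compute squared deviations from the mean:
  (6 - 8.7143)^2 = 7.3673
  (7 - 8.7143)^2 = 2.9388
  (1 - 8.7143)^2 = 59.5102
  (12 - 8.7143)^2 = 10.7959
  (4 - 8.7143)^2 = 22.2245
  (11 - 8.7143)^2 = 5.2245
  (20 - 8.7143)^2 = 127.3673
Step 3: Sum of squared deviations = 235.4286
Step 4: Population variance = 235.4286 / 7 = 33.6327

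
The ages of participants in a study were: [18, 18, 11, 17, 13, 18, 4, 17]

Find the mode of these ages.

18

Step 1: Count the frequency of each value:
  4: appears 1 time(s)
  11: appears 1 time(s)
  13: appears 1 time(s)
  17: appears 2 time(s)
  18: appears 3 time(s)
Step 2: The value 18 appears most frequently (3 times).
Step 3: Mode = 18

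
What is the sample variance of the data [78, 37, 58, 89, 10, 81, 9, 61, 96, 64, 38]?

889.8727

Step 1: Compute the mean: (78 + 37 + 58 + 89 + 10 + 81 + 9 + 61 + 96 + 64 + 38) / 11 = 56.4545
Step 2: Compute squared deviations from the mean:
  (78 - 56.4545)^2 = 464.2066
  (37 - 56.4545)^2 = 378.4793
  (58 - 56.4545)^2 = 2.3884
  (89 - 56.4545)^2 = 1059.2066
  (10 - 56.4545)^2 = 2158.0248
  (81 - 56.4545)^2 = 602.4793
  (9 - 56.4545)^2 = 2251.9339
  (61 - 56.4545)^2 = 20.6612
  (96 - 56.4545)^2 = 1563.843
  (64 - 56.4545)^2 = 56.9339
  (38 - 56.4545)^2 = 340.5702
Step 3: Sum of squared deviations = 8898.7273
Step 4: Sample variance = 8898.7273 / 10 = 889.8727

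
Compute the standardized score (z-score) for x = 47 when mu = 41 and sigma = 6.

1

Step 1: Recall the z-score formula: z = (x - mu) / sigma
Step 2: Substitute values: z = (47 - 41) / 6
Step 3: z = 6 / 6 = 1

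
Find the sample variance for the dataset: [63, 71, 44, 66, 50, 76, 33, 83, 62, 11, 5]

662.8182

Step 1: Compute the mean: (63 + 71 + 44 + 66 + 50 + 76 + 33 + 83 + 62 + 11 + 5) / 11 = 51.2727
Step 2: Compute squared deviations from the mean:
  (63 - 51.2727)^2 = 137.5289
  (71 - 51.2727)^2 = 389.1653
  (44 - 51.2727)^2 = 52.8926
  (66 - 51.2727)^2 = 216.8926
  (50 - 51.2727)^2 = 1.6198
  (76 - 51.2727)^2 = 611.438
  (33 - 51.2727)^2 = 333.8926
  (83 - 51.2727)^2 = 1006.6198
  (62 - 51.2727)^2 = 115.0744
  (11 - 51.2727)^2 = 1621.8926
  (5 - 51.2727)^2 = 2141.1653
Step 3: Sum of squared deviations = 6628.1818
Step 4: Sample variance = 6628.1818 / 10 = 662.8182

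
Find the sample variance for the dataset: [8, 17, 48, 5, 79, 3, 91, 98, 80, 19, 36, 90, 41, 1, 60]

1270.781

Step 1: Compute the mean: (8 + 17 + 48 + 5 + 79 + 3 + 91 + 98 + 80 + 19 + 36 + 90 + 41 + 1 + 60) / 15 = 45.0667
Step 2: Compute squared deviations from the mean:
  (8 - 45.0667)^2 = 1373.9378
  (17 - 45.0667)^2 = 787.7378
  (48 - 45.0667)^2 = 8.6044
  (5 - 45.0667)^2 = 1605.3378
  (79 - 45.0667)^2 = 1151.4711
  (3 - 45.0667)^2 = 1769.6044
  (91 - 45.0667)^2 = 2109.8711
  (98 - 45.0667)^2 = 2801.9378
  (80 - 45.0667)^2 = 1220.3378
  (19 - 45.0667)^2 = 679.4711
  (36 - 45.0667)^2 = 82.2044
  (90 - 45.0667)^2 = 2019.0044
  (41 - 45.0667)^2 = 16.5378
  (1 - 45.0667)^2 = 1941.8711
  (60 - 45.0667)^2 = 223.0044
Step 3: Sum of squared deviations = 17790.9333
Step 4: Sample variance = 17790.9333 / 14 = 1270.781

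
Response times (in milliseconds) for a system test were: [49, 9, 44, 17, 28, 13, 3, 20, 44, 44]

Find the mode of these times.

44

Step 1: Count the frequency of each value:
  3: appears 1 time(s)
  9: appears 1 time(s)
  13: appears 1 time(s)
  17: appears 1 time(s)
  20: appears 1 time(s)
  28: appears 1 time(s)
  44: appears 3 time(s)
  49: appears 1 time(s)
Step 2: The value 44 appears most frequently (3 times).
Step 3: Mode = 44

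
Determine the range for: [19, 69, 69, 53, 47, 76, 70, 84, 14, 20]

70

Step 1: Identify the maximum value: max = 84
Step 2: Identify the minimum value: min = 14
Step 3: Range = max - min = 84 - 14 = 70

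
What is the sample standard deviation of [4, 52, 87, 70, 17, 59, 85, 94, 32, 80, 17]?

32.1437

Step 1: Compute the mean: 54.2727
Step 2: Sum of squared deviations from the mean: 10332.1818
Step 3: Sample variance = 10332.1818 / 10 = 1033.2182
Step 4: Standard deviation = sqrt(1033.2182) = 32.1437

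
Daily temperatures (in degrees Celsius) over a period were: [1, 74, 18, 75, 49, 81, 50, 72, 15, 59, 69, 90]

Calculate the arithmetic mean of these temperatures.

54.4167

Step 1: Sum all values: 1 + 74 + 18 + 75 + 49 + 81 + 50 + 72 + 15 + 59 + 69 + 90 = 653
Step 2: Count the number of values: n = 12
Step 3: Mean = sum / n = 653 / 12 = 54.4167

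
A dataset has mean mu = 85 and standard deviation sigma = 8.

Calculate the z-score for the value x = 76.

-1.125

Step 1: Recall the z-score formula: z = (x - mu) / sigma
Step 2: Substitute values: z = (76 - 85) / 8
Step 3: z = -9 / 8 = -1.125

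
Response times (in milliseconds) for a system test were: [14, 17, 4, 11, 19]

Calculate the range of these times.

15

Step 1: Identify the maximum value: max = 19
Step 2: Identify the minimum value: min = 4
Step 3: Range = max - min = 19 - 4 = 15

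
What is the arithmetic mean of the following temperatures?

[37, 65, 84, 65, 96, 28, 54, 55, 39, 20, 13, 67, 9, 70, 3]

47

Step 1: Sum all values: 37 + 65 + 84 + 65 + 96 + 28 + 54 + 55 + 39 + 20 + 13 + 67 + 9 + 70 + 3 = 705
Step 2: Count the number of values: n = 15
Step 3: Mean = sum / n = 705 / 15 = 47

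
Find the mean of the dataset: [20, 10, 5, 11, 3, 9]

9.6667

Step 1: Sum all values: 20 + 10 + 5 + 11 + 3 + 9 = 58
Step 2: Count the number of values: n = 6
Step 3: Mean = sum / n = 58 / 6 = 9.6667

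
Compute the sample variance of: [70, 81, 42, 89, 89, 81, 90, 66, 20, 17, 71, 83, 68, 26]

695.5659

Step 1: Compute the mean: (70 + 81 + 42 + 89 + 89 + 81 + 90 + 66 + 20 + 17 + 71 + 83 + 68 + 26) / 14 = 63.7857
Step 2: Compute squared deviations from the mean:
  (70 - 63.7857)^2 = 38.6173
  (81 - 63.7857)^2 = 296.3316
  (42 - 63.7857)^2 = 474.6173
  (89 - 63.7857)^2 = 635.7602
  (89 - 63.7857)^2 = 635.7602
  (81 - 63.7857)^2 = 296.3316
  (90 - 63.7857)^2 = 687.1888
  (66 - 63.7857)^2 = 4.9031
  (20 - 63.7857)^2 = 1917.1888
  (17 - 63.7857)^2 = 2188.9031
  (71 - 63.7857)^2 = 52.0459
  (83 - 63.7857)^2 = 369.1888
  (68 - 63.7857)^2 = 17.7602
  (26 - 63.7857)^2 = 1427.7602
Step 3: Sum of squared deviations = 9042.3571
Step 4: Sample variance = 9042.3571 / 13 = 695.5659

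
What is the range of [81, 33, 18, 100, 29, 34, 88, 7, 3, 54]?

97

Step 1: Identify the maximum value: max = 100
Step 2: Identify the minimum value: min = 3
Step 3: Range = max - min = 100 - 3 = 97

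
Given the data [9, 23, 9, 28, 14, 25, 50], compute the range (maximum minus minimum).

41

Step 1: Identify the maximum value: max = 50
Step 2: Identify the minimum value: min = 9
Step 3: Range = max - min = 50 - 9 = 41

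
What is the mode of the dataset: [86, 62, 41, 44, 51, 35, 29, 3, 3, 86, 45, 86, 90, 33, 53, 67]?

86

Step 1: Count the frequency of each value:
  3: appears 2 time(s)
  29: appears 1 time(s)
  33: appears 1 time(s)
  35: appears 1 time(s)
  41: appears 1 time(s)
  44: appears 1 time(s)
  45: appears 1 time(s)
  51: appears 1 time(s)
  53: appears 1 time(s)
  62: appears 1 time(s)
  67: appears 1 time(s)
  86: appears 3 time(s)
  90: appears 1 time(s)
Step 2: The value 86 appears most frequently (3 times).
Step 3: Mode = 86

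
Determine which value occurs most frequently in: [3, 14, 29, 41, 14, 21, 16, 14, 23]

14

Step 1: Count the frequency of each value:
  3: appears 1 time(s)
  14: appears 3 time(s)
  16: appears 1 time(s)
  21: appears 1 time(s)
  23: appears 1 time(s)
  29: appears 1 time(s)
  41: appears 1 time(s)
Step 2: The value 14 appears most frequently (3 times).
Step 3: Mode = 14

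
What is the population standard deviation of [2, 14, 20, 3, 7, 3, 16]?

6.7552

Step 1: Compute the mean: 9.2857
Step 2: Sum of squared deviations from the mean: 319.4286
Step 3: Population variance = 319.4286 / 7 = 45.6327
Step 4: Standard deviation = sqrt(45.6327) = 6.7552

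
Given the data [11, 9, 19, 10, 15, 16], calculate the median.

13

Step 1: Sort the data in ascending order: [9, 10, 11, 15, 16, 19]
Step 2: The number of values is n = 6.
Step 3: Since n is even, the median is the average of positions 3 and 4:
  Median = (11 + 15) / 2 = 13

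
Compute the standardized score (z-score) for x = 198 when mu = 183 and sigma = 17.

0.8824

Step 1: Recall the z-score formula: z = (x - mu) / sigma
Step 2: Substitute values: z = (198 - 183) / 17
Step 3: z = 15 / 17 = 0.8824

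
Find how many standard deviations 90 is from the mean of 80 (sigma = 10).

1

Step 1: Recall the z-score formula: z = (x - mu) / sigma
Step 2: Substitute values: z = (90 - 80) / 10
Step 3: z = 10 / 10 = 1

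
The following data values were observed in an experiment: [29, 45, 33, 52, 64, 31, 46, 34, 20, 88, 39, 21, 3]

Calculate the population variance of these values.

421.9763

Step 1: Compute the mean: (29 + 45 + 33 + 52 + 64 + 31 + 46 + 34 + 20 + 88 + 39 + 21 + 3) / 13 = 38.8462
Step 2: Compute squared deviations from the mean:
  (29 - 38.8462)^2 = 96.9467
  (45 - 38.8462)^2 = 37.8698
  (33 - 38.8462)^2 = 34.1775
  (52 - 38.8462)^2 = 173.0237
  (64 - 38.8462)^2 = 632.716
  (31 - 38.8462)^2 = 61.5621
  (46 - 38.8462)^2 = 51.1775
  (34 - 38.8462)^2 = 23.4852
  (20 - 38.8462)^2 = 355.1775
  (88 - 38.8462)^2 = 2416.1006
  (39 - 38.8462)^2 = 0.0237
  (21 - 38.8462)^2 = 318.4852
  (3 - 38.8462)^2 = 1284.9467
Step 3: Sum of squared deviations = 5485.6923
Step 4: Population variance = 5485.6923 / 13 = 421.9763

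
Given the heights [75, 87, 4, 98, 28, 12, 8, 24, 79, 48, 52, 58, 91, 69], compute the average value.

52.3571

Step 1: Sum all values: 75 + 87 + 4 + 98 + 28 + 12 + 8 + 24 + 79 + 48 + 52 + 58 + 91 + 69 = 733
Step 2: Count the number of values: n = 14
Step 3: Mean = sum / n = 733 / 14 = 52.3571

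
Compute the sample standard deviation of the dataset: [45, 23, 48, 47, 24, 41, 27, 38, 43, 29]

9.8008

Step 1: Compute the mean: 36.5
Step 2: Sum of squared deviations from the mean: 864.5
Step 3: Sample variance = 864.5 / 9 = 96.0556
Step 4: Standard deviation = sqrt(96.0556) = 9.8008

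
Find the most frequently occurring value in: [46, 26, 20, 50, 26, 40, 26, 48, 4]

26

Step 1: Count the frequency of each value:
  4: appears 1 time(s)
  20: appears 1 time(s)
  26: appears 3 time(s)
  40: appears 1 time(s)
  46: appears 1 time(s)
  48: appears 1 time(s)
  50: appears 1 time(s)
Step 2: The value 26 appears most frequently (3 times).
Step 3: Mode = 26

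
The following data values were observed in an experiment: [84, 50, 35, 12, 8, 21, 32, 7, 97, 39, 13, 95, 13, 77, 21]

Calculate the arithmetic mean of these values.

40.2667

Step 1: Sum all values: 84 + 50 + 35 + 12 + 8 + 21 + 32 + 7 + 97 + 39 + 13 + 95 + 13 + 77 + 21 = 604
Step 2: Count the number of values: n = 15
Step 3: Mean = sum / n = 604 / 15 = 40.2667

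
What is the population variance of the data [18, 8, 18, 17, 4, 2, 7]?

41.102

Step 1: Compute the mean: (18 + 8 + 18 + 17 + 4 + 2 + 7) / 7 = 10.5714
Step 2: Compute squared deviations from the mean:
  (18 - 10.5714)^2 = 55.1837
  (8 - 10.5714)^2 = 6.6122
  (18 - 10.5714)^2 = 55.1837
  (17 - 10.5714)^2 = 41.3265
  (4 - 10.5714)^2 = 43.1837
  (2 - 10.5714)^2 = 73.4694
  (7 - 10.5714)^2 = 12.7551
Step 3: Sum of squared deviations = 287.7143
Step 4: Population variance = 287.7143 / 7 = 41.102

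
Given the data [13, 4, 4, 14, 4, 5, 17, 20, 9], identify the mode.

4

Step 1: Count the frequency of each value:
  4: appears 3 time(s)
  5: appears 1 time(s)
  9: appears 1 time(s)
  13: appears 1 time(s)
  14: appears 1 time(s)
  17: appears 1 time(s)
  20: appears 1 time(s)
Step 2: The value 4 appears most frequently (3 times).
Step 3: Mode = 4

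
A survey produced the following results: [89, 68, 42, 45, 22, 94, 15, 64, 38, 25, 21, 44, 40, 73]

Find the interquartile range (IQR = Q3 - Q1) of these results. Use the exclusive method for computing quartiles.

45

Step 1: Sort the data: [15, 21, 22, 25, 38, 40, 42, 44, 45, 64, 68, 73, 89, 94]
Step 2: n = 14
Step 3: Using the exclusive quartile method:
  Q1 = 24.25
  Q2 (median) = 43
  Q3 = 69.25
  IQR = Q3 - Q1 = 69.25 - 24.25 = 45
Step 4: IQR = 45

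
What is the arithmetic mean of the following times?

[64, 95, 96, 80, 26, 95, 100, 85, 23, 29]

69.3

Step 1: Sum all values: 64 + 95 + 96 + 80 + 26 + 95 + 100 + 85 + 23 + 29 = 693
Step 2: Count the number of values: n = 10
Step 3: Mean = sum / n = 693 / 10 = 69.3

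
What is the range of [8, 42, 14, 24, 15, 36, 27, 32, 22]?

34

Step 1: Identify the maximum value: max = 42
Step 2: Identify the minimum value: min = 8
Step 3: Range = max - min = 42 - 8 = 34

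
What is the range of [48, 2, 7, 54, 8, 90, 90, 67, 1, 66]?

89

Step 1: Identify the maximum value: max = 90
Step 2: Identify the minimum value: min = 1
Step 3: Range = max - min = 90 - 1 = 89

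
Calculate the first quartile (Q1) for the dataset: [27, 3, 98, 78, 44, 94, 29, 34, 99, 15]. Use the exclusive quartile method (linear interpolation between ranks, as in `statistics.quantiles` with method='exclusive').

24

Step 1: Sort the data: [3, 15, 27, 29, 34, 44, 78, 94, 98, 99]
Step 2: n = 10
Step 3: Using the exclusive quartile method:
  Q1 = 24
  Q2 (median) = 39
  Q3 = 95
  IQR = Q3 - Q1 = 95 - 24 = 71
Step 4: Q1 = 24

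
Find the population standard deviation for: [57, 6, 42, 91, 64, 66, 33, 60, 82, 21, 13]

26.6024

Step 1: Compute the mean: 48.6364
Step 2: Sum of squared deviations from the mean: 7784.5455
Step 3: Population variance = 7784.5455 / 11 = 707.686
Step 4: Standard deviation = sqrt(707.686) = 26.6024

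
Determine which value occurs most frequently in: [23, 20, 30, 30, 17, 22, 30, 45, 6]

30

Step 1: Count the frequency of each value:
  6: appears 1 time(s)
  17: appears 1 time(s)
  20: appears 1 time(s)
  22: appears 1 time(s)
  23: appears 1 time(s)
  30: appears 3 time(s)
  45: appears 1 time(s)
Step 2: The value 30 appears most frequently (3 times).
Step 3: Mode = 30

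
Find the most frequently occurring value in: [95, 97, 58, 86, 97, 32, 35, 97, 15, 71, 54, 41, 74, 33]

97

Step 1: Count the frequency of each value:
  15: appears 1 time(s)
  32: appears 1 time(s)
  33: appears 1 time(s)
  35: appears 1 time(s)
  41: appears 1 time(s)
  54: appears 1 time(s)
  58: appears 1 time(s)
  71: appears 1 time(s)
  74: appears 1 time(s)
  86: appears 1 time(s)
  95: appears 1 time(s)
  97: appears 3 time(s)
Step 2: The value 97 appears most frequently (3 times).
Step 3: Mode = 97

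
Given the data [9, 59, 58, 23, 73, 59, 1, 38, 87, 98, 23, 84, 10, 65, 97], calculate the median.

59

Step 1: Sort the data in ascending order: [1, 9, 10, 23, 23, 38, 58, 59, 59, 65, 73, 84, 87, 97, 98]
Step 2: The number of values is n = 15.
Step 3: Since n is odd, the median is the middle value at position 8: 59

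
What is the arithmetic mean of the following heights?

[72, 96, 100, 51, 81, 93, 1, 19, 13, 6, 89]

56.4545

Step 1: Sum all values: 72 + 96 + 100 + 51 + 81 + 93 + 1 + 19 + 13 + 6 + 89 = 621
Step 2: Count the number of values: n = 11
Step 3: Mean = sum / n = 621 / 11 = 56.4545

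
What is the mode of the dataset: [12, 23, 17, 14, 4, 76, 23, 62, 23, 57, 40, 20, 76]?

23

Step 1: Count the frequency of each value:
  4: appears 1 time(s)
  12: appears 1 time(s)
  14: appears 1 time(s)
  17: appears 1 time(s)
  20: appears 1 time(s)
  23: appears 3 time(s)
  40: appears 1 time(s)
  57: appears 1 time(s)
  62: appears 1 time(s)
  76: appears 2 time(s)
Step 2: The value 23 appears most frequently (3 times).
Step 3: Mode = 23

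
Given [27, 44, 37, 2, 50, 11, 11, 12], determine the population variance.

277.4375

Step 1: Compute the mean: (27 + 44 + 37 + 2 + 50 + 11 + 11 + 12) / 8 = 24.25
Step 2: Compute squared deviations from the mean:
  (27 - 24.25)^2 = 7.5625
  (44 - 24.25)^2 = 390.0625
  (37 - 24.25)^2 = 162.5625
  (2 - 24.25)^2 = 495.0625
  (50 - 24.25)^2 = 663.0625
  (11 - 24.25)^2 = 175.5625
  (11 - 24.25)^2 = 175.5625
  (12 - 24.25)^2 = 150.0625
Step 3: Sum of squared deviations = 2219.5
Step 4: Population variance = 2219.5 / 8 = 277.4375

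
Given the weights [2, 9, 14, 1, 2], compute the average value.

5.6

Step 1: Sum all values: 2 + 9 + 14 + 1 + 2 = 28
Step 2: Count the number of values: n = 5
Step 3: Mean = sum / n = 28 / 5 = 5.6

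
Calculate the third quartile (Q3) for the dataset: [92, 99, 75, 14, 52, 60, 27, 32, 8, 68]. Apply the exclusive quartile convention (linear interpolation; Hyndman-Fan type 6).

79.25

Step 1: Sort the data: [8, 14, 27, 32, 52, 60, 68, 75, 92, 99]
Step 2: n = 10
Step 3: Using the exclusive quartile method:
  Q1 = 23.75
  Q2 (median) = 56
  Q3 = 79.25
  IQR = Q3 - Q1 = 79.25 - 23.75 = 55.5
Step 4: Q3 = 79.25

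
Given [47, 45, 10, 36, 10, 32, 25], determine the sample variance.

229.2381

Step 1: Compute the mean: (47 + 45 + 10 + 36 + 10 + 32 + 25) / 7 = 29.2857
Step 2: Compute squared deviations from the mean:
  (47 - 29.2857)^2 = 313.7959
  (45 - 29.2857)^2 = 246.9388
  (10 - 29.2857)^2 = 371.9388
  (36 - 29.2857)^2 = 45.0816
  (10 - 29.2857)^2 = 371.9388
  (32 - 29.2857)^2 = 7.3673
  (25 - 29.2857)^2 = 18.3673
Step 3: Sum of squared deviations = 1375.4286
Step 4: Sample variance = 1375.4286 / 6 = 229.2381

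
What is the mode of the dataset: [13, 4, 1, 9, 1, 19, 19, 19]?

19

Step 1: Count the frequency of each value:
  1: appears 2 time(s)
  4: appears 1 time(s)
  9: appears 1 time(s)
  13: appears 1 time(s)
  19: appears 3 time(s)
Step 2: The value 19 appears most frequently (3 times).
Step 3: Mode = 19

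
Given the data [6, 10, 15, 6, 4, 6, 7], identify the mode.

6

Step 1: Count the frequency of each value:
  4: appears 1 time(s)
  6: appears 3 time(s)
  7: appears 1 time(s)
  10: appears 1 time(s)
  15: appears 1 time(s)
Step 2: The value 6 appears most frequently (3 times).
Step 3: Mode = 6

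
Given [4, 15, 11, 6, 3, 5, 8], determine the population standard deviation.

3.959

Step 1: Compute the mean: 7.4286
Step 2: Sum of squared deviations from the mean: 109.7143
Step 3: Population variance = 109.7143 / 7 = 15.6735
Step 4: Standard deviation = sqrt(15.6735) = 3.959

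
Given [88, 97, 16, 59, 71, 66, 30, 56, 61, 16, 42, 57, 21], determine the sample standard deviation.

26.1164

Step 1: Compute the mean: 52.3077
Step 2: Sum of squared deviations from the mean: 8184.7692
Step 3: Sample variance = 8184.7692 / 12 = 682.0641
Step 4: Standard deviation = sqrt(682.0641) = 26.1164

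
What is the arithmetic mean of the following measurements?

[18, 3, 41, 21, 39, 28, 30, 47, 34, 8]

26.9

Step 1: Sum all values: 18 + 3 + 41 + 21 + 39 + 28 + 30 + 47 + 34 + 8 = 269
Step 2: Count the number of values: n = 10
Step 3: Mean = sum / n = 269 / 10 = 26.9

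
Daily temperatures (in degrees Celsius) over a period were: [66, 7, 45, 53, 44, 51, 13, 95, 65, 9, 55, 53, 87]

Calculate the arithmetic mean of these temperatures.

49.4615

Step 1: Sum all values: 66 + 7 + 45 + 53 + 44 + 51 + 13 + 95 + 65 + 9 + 55 + 53 + 87 = 643
Step 2: Count the number of values: n = 13
Step 3: Mean = sum / n = 643 / 13 = 49.4615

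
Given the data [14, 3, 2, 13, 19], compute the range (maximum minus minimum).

17

Step 1: Identify the maximum value: max = 19
Step 2: Identify the minimum value: min = 2
Step 3: Range = max - min = 19 - 2 = 17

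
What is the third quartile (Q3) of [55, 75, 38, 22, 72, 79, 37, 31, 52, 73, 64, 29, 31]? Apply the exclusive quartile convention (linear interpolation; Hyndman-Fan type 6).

72.5

Step 1: Sort the data: [22, 29, 31, 31, 37, 38, 52, 55, 64, 72, 73, 75, 79]
Step 2: n = 13
Step 3: Using the exclusive quartile method:
  Q1 = 31
  Q2 (median) = 52
  Q3 = 72.5
  IQR = Q3 - Q1 = 72.5 - 31 = 41.5
Step 4: Q3 = 72.5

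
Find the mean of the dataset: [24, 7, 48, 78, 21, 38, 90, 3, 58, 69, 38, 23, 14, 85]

42.5714

Step 1: Sum all values: 24 + 7 + 48 + 78 + 21 + 38 + 90 + 3 + 58 + 69 + 38 + 23 + 14 + 85 = 596
Step 2: Count the number of values: n = 14
Step 3: Mean = sum / n = 596 / 14 = 42.5714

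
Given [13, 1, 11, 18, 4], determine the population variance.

37.84

Step 1: Compute the mean: (13 + 1 + 11 + 18 + 4) / 5 = 9.4
Step 2: Compute squared deviations from the mean:
  (13 - 9.4)^2 = 12.96
  (1 - 9.4)^2 = 70.56
  (11 - 9.4)^2 = 2.56
  (18 - 9.4)^2 = 73.96
  (4 - 9.4)^2 = 29.16
Step 3: Sum of squared deviations = 189.2
Step 4: Population variance = 189.2 / 5 = 37.84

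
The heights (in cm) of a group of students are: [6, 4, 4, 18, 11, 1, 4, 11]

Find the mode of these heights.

4

Step 1: Count the frequency of each value:
  1: appears 1 time(s)
  4: appears 3 time(s)
  6: appears 1 time(s)
  11: appears 2 time(s)
  18: appears 1 time(s)
Step 2: The value 4 appears most frequently (3 times).
Step 3: Mode = 4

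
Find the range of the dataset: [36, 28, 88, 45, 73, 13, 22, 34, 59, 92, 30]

79

Step 1: Identify the maximum value: max = 92
Step 2: Identify the minimum value: min = 13
Step 3: Range = max - min = 92 - 13 = 79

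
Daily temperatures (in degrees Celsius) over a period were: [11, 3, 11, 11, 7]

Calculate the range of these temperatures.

8

Step 1: Identify the maximum value: max = 11
Step 2: Identify the minimum value: min = 3
Step 3: Range = max - min = 11 - 3 = 8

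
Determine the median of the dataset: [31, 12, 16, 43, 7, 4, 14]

14

Step 1: Sort the data in ascending order: [4, 7, 12, 14, 16, 31, 43]
Step 2: The number of values is n = 7.
Step 3: Since n is odd, the median is the middle value at position 4: 14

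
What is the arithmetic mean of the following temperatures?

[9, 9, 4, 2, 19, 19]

10.3333

Step 1: Sum all values: 9 + 9 + 4 + 2 + 19 + 19 = 62
Step 2: Count the number of values: n = 6
Step 3: Mean = sum / n = 62 / 6 = 10.3333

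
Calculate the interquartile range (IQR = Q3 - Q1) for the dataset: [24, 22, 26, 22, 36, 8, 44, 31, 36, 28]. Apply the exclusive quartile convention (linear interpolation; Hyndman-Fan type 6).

14

Step 1: Sort the data: [8, 22, 22, 24, 26, 28, 31, 36, 36, 44]
Step 2: n = 10
Step 3: Using the exclusive quartile method:
  Q1 = 22
  Q2 (median) = 27
  Q3 = 36
  IQR = Q3 - Q1 = 36 - 22 = 14
Step 4: IQR = 14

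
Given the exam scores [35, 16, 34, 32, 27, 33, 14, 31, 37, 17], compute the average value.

27.6

Step 1: Sum all values: 35 + 16 + 34 + 32 + 27 + 33 + 14 + 31 + 37 + 17 = 276
Step 2: Count the number of values: n = 10
Step 3: Mean = sum / n = 276 / 10 = 27.6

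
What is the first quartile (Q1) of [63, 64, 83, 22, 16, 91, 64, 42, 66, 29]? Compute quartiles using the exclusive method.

27.25

Step 1: Sort the data: [16, 22, 29, 42, 63, 64, 64, 66, 83, 91]
Step 2: n = 10
Step 3: Using the exclusive quartile method:
  Q1 = 27.25
  Q2 (median) = 63.5
  Q3 = 70.25
  IQR = Q3 - Q1 = 70.25 - 27.25 = 43
Step 4: Q1 = 27.25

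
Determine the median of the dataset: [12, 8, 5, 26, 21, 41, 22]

21

Step 1: Sort the data in ascending order: [5, 8, 12, 21, 22, 26, 41]
Step 2: The number of values is n = 7.
Step 3: Since n is odd, the median is the middle value at position 4: 21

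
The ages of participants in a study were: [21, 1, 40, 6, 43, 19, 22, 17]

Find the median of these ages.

20

Step 1: Sort the data in ascending order: [1, 6, 17, 19, 21, 22, 40, 43]
Step 2: The number of values is n = 8.
Step 3: Since n is even, the median is the average of positions 4 and 5:
  Median = (19 + 21) / 2 = 20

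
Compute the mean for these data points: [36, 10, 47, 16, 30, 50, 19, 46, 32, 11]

29.7

Step 1: Sum all values: 36 + 10 + 47 + 16 + 30 + 50 + 19 + 46 + 32 + 11 = 297
Step 2: Count the number of values: n = 10
Step 3: Mean = sum / n = 297 / 10 = 29.7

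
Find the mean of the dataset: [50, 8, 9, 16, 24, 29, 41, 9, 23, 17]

22.6

Step 1: Sum all values: 50 + 8 + 9 + 16 + 24 + 29 + 41 + 9 + 23 + 17 = 226
Step 2: Count the number of values: n = 10
Step 3: Mean = sum / n = 226 / 10 = 22.6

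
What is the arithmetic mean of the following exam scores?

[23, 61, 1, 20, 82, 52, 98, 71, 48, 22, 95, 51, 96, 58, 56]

55.6

Step 1: Sum all values: 23 + 61 + 1 + 20 + 82 + 52 + 98 + 71 + 48 + 22 + 95 + 51 + 96 + 58 + 56 = 834
Step 2: Count the number of values: n = 15
Step 3: Mean = sum / n = 834 / 15 = 55.6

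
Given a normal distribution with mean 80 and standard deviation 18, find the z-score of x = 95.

0.8333

Step 1: Recall the z-score formula: z = (x - mu) / sigma
Step 2: Substitute values: z = (95 - 80) / 18
Step 3: z = 15 / 18 = 0.8333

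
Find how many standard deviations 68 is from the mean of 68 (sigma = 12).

0

Step 1: Recall the z-score formula: z = (x - mu) / sigma
Step 2: Substitute values: z = (68 - 68) / 12
Step 3: z = 0 / 12 = 0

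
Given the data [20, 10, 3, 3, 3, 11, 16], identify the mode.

3

Step 1: Count the frequency of each value:
  3: appears 3 time(s)
  10: appears 1 time(s)
  11: appears 1 time(s)
  16: appears 1 time(s)
  20: appears 1 time(s)
Step 2: The value 3 appears most frequently (3 times).
Step 3: Mode = 3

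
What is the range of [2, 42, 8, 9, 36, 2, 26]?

40

Step 1: Identify the maximum value: max = 42
Step 2: Identify the minimum value: min = 2
Step 3: Range = max - min = 42 - 2 = 40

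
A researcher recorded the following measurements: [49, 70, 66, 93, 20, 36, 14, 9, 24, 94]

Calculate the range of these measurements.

85

Step 1: Identify the maximum value: max = 94
Step 2: Identify the minimum value: min = 9
Step 3: Range = max - min = 94 - 9 = 85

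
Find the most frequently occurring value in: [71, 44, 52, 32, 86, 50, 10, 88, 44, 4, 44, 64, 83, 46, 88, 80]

44

Step 1: Count the frequency of each value:
  4: appears 1 time(s)
  10: appears 1 time(s)
  32: appears 1 time(s)
  44: appears 3 time(s)
  46: appears 1 time(s)
  50: appears 1 time(s)
  52: appears 1 time(s)
  64: appears 1 time(s)
  71: appears 1 time(s)
  80: appears 1 time(s)
  83: appears 1 time(s)
  86: appears 1 time(s)
  88: appears 2 time(s)
Step 2: The value 44 appears most frequently (3 times).
Step 3: Mode = 44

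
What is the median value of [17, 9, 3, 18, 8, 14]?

11.5

Step 1: Sort the data in ascending order: [3, 8, 9, 14, 17, 18]
Step 2: The number of values is n = 6.
Step 3: Since n is even, the median is the average of positions 3 and 4:
  Median = (9 + 14) / 2 = 11.5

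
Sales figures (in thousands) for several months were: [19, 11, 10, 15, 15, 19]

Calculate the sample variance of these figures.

14.5667

Step 1: Compute the mean: (19 + 11 + 10 + 15 + 15 + 19) / 6 = 14.8333
Step 2: Compute squared deviations from the mean:
  (19 - 14.8333)^2 = 17.3611
  (11 - 14.8333)^2 = 14.6944
  (10 - 14.8333)^2 = 23.3611
  (15 - 14.8333)^2 = 0.0278
  (15 - 14.8333)^2 = 0.0278
  (19 - 14.8333)^2 = 17.3611
Step 3: Sum of squared deviations = 72.8333
Step 4: Sample variance = 72.8333 / 5 = 14.5667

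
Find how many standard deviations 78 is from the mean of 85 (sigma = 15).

-0.4667

Step 1: Recall the z-score formula: z = (x - mu) / sigma
Step 2: Substitute values: z = (78 - 85) / 15
Step 3: z = -7 / 15 = -0.4667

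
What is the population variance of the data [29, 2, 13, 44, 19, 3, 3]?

214.9796

Step 1: Compute the mean: (29 + 2 + 13 + 44 + 19 + 3 + 3) / 7 = 16.1429
Step 2: Compute squared deviations from the mean:
  (29 - 16.1429)^2 = 165.3061
  (2 - 16.1429)^2 = 200.0204
  (13 - 16.1429)^2 = 9.8776
  (44 - 16.1429)^2 = 776.0204
  (19 - 16.1429)^2 = 8.1633
  (3 - 16.1429)^2 = 172.7347
  (3 - 16.1429)^2 = 172.7347
Step 3: Sum of squared deviations = 1504.8571
Step 4: Population variance = 1504.8571 / 7 = 214.9796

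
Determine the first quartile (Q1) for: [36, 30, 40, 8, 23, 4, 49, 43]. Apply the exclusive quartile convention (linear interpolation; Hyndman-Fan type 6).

11.75

Step 1: Sort the data: [4, 8, 23, 30, 36, 40, 43, 49]
Step 2: n = 8
Step 3: Using the exclusive quartile method:
  Q1 = 11.75
  Q2 (median) = 33
  Q3 = 42.25
  IQR = Q3 - Q1 = 42.25 - 11.75 = 30.5
Step 4: Q1 = 11.75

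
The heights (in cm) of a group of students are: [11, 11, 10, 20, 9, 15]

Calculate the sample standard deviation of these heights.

4.1312

Step 1: Compute the mean: 12.6667
Step 2: Sum of squared deviations from the mean: 85.3333
Step 3: Sample variance = 85.3333 / 5 = 17.0667
Step 4: Standard deviation = sqrt(17.0667) = 4.1312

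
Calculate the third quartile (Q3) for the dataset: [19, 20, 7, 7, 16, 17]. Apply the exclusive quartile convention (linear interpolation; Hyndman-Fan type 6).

19.25

Step 1: Sort the data: [7, 7, 16, 17, 19, 20]
Step 2: n = 6
Step 3: Using the exclusive quartile method:
  Q1 = 7
  Q2 (median) = 16.5
  Q3 = 19.25
  IQR = Q3 - Q1 = 19.25 - 7 = 12.25
Step 4: Q3 = 19.25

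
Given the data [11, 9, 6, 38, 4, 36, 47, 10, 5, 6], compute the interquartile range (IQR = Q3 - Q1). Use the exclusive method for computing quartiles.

30.75

Step 1: Sort the data: [4, 5, 6, 6, 9, 10, 11, 36, 38, 47]
Step 2: n = 10
Step 3: Using the exclusive quartile method:
  Q1 = 5.75
  Q2 (median) = 9.5
  Q3 = 36.5
  IQR = Q3 - Q1 = 36.5 - 5.75 = 30.75
Step 4: IQR = 30.75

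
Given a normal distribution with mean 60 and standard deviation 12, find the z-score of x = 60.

0

Step 1: Recall the z-score formula: z = (x - mu) / sigma
Step 2: Substitute values: z = (60 - 60) / 12
Step 3: z = 0 / 12 = 0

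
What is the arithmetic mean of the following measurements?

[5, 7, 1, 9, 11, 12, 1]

6.5714

Step 1: Sum all values: 5 + 7 + 1 + 9 + 11 + 12 + 1 = 46
Step 2: Count the number of values: n = 7
Step 3: Mean = sum / n = 46 / 7 = 6.5714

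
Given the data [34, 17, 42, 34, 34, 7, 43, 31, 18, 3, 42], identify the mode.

34

Step 1: Count the frequency of each value:
  3: appears 1 time(s)
  7: appears 1 time(s)
  17: appears 1 time(s)
  18: appears 1 time(s)
  31: appears 1 time(s)
  34: appears 3 time(s)
  42: appears 2 time(s)
  43: appears 1 time(s)
Step 2: The value 34 appears most frequently (3 times).
Step 3: Mode = 34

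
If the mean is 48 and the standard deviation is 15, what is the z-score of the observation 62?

0.9333

Step 1: Recall the z-score formula: z = (x - mu) / sigma
Step 2: Substitute values: z = (62 - 48) / 15
Step 3: z = 14 / 15 = 0.9333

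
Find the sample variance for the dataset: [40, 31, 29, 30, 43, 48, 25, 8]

154.2143

Step 1: Compute the mean: (40 + 31 + 29 + 30 + 43 + 48 + 25 + 8) / 8 = 31.75
Step 2: Compute squared deviations from the mean:
  (40 - 31.75)^2 = 68.0625
  (31 - 31.75)^2 = 0.5625
  (29 - 31.75)^2 = 7.5625
  (30 - 31.75)^2 = 3.0625
  (43 - 31.75)^2 = 126.5625
  (48 - 31.75)^2 = 264.0625
  (25 - 31.75)^2 = 45.5625
  (8 - 31.75)^2 = 564.0625
Step 3: Sum of squared deviations = 1079.5
Step 4: Sample variance = 1079.5 / 7 = 154.2143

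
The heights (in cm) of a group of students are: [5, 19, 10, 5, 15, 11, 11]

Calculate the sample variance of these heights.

25.4762

Step 1: Compute the mean: (5 + 19 + 10 + 5 + 15 + 11 + 11) / 7 = 10.8571
Step 2: Compute squared deviations from the mean:
  (5 - 10.8571)^2 = 34.3061
  (19 - 10.8571)^2 = 66.3061
  (10 - 10.8571)^2 = 0.7347
  (5 - 10.8571)^2 = 34.3061
  (15 - 10.8571)^2 = 17.1633
  (11 - 10.8571)^2 = 0.0204
  (11 - 10.8571)^2 = 0.0204
Step 3: Sum of squared deviations = 152.8571
Step 4: Sample variance = 152.8571 / 6 = 25.4762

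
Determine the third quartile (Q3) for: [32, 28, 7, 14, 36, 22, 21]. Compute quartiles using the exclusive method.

32

Step 1: Sort the data: [7, 14, 21, 22, 28, 32, 36]
Step 2: n = 7
Step 3: Using the exclusive quartile method:
  Q1 = 14
  Q2 (median) = 22
  Q3 = 32
  IQR = Q3 - Q1 = 32 - 14 = 18
Step 4: Q3 = 32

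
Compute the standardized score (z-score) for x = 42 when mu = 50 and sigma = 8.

-1

Step 1: Recall the z-score formula: z = (x - mu) / sigma
Step 2: Substitute values: z = (42 - 50) / 8
Step 3: z = -8 / 8 = -1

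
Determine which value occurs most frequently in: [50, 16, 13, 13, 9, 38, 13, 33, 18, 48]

13

Step 1: Count the frequency of each value:
  9: appears 1 time(s)
  13: appears 3 time(s)
  16: appears 1 time(s)
  18: appears 1 time(s)
  33: appears 1 time(s)
  38: appears 1 time(s)
  48: appears 1 time(s)
  50: appears 1 time(s)
Step 2: The value 13 appears most frequently (3 times).
Step 3: Mode = 13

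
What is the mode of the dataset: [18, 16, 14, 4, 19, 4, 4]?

4

Step 1: Count the frequency of each value:
  4: appears 3 time(s)
  14: appears 1 time(s)
  16: appears 1 time(s)
  18: appears 1 time(s)
  19: appears 1 time(s)
Step 2: The value 4 appears most frequently (3 times).
Step 3: Mode = 4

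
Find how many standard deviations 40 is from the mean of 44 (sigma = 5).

-0.8

Step 1: Recall the z-score formula: z = (x - mu) / sigma
Step 2: Substitute values: z = (40 - 44) / 5
Step 3: z = -4 / 5 = -0.8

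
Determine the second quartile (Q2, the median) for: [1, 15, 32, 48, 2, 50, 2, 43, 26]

26

Step 1: Sort the data: [1, 2, 2, 15, 26, 32, 43, 48, 50]
Step 2: n = 9
Step 3: Q2 is the median. Since n is odd, it is the middle value at position 5: 26
Step 4: Q2 = 26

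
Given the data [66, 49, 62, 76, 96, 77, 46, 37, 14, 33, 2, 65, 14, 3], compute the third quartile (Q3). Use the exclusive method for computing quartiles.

68.5

Step 1: Sort the data: [2, 3, 14, 14, 33, 37, 46, 49, 62, 65, 66, 76, 77, 96]
Step 2: n = 14
Step 3: Using the exclusive quartile method:
  Q1 = 14
  Q2 (median) = 47.5
  Q3 = 68.5
  IQR = Q3 - Q1 = 68.5 - 14 = 54.5
Step 4: Q3 = 68.5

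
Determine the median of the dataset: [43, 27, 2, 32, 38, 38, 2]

32

Step 1: Sort the data in ascending order: [2, 2, 27, 32, 38, 38, 43]
Step 2: The number of values is n = 7.
Step 3: Since n is odd, the median is the middle value at position 4: 32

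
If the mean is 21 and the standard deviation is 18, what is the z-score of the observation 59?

2.1111

Step 1: Recall the z-score formula: z = (x - mu) / sigma
Step 2: Substitute values: z = (59 - 21) / 18
Step 3: z = 38 / 18 = 2.1111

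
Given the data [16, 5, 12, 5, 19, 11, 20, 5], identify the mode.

5

Step 1: Count the frequency of each value:
  5: appears 3 time(s)
  11: appears 1 time(s)
  12: appears 1 time(s)
  16: appears 1 time(s)
  19: appears 1 time(s)
  20: appears 1 time(s)
Step 2: The value 5 appears most frequently (3 times).
Step 3: Mode = 5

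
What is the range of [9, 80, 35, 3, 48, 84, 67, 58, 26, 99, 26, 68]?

96

Step 1: Identify the maximum value: max = 99
Step 2: Identify the minimum value: min = 3
Step 3: Range = max - min = 99 - 3 = 96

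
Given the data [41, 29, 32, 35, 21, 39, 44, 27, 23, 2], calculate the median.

30.5

Step 1: Sort the data in ascending order: [2, 21, 23, 27, 29, 32, 35, 39, 41, 44]
Step 2: The number of values is n = 10.
Step 3: Since n is even, the median is the average of positions 5 and 6:
  Median = (29 + 32) / 2 = 30.5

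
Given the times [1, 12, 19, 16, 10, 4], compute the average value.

10.3333

Step 1: Sum all values: 1 + 12 + 19 + 16 + 10 + 4 = 62
Step 2: Count the number of values: n = 6
Step 3: Mean = sum / n = 62 / 6 = 10.3333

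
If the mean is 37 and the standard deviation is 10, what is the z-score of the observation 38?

0.1

Step 1: Recall the z-score formula: z = (x - mu) / sigma
Step 2: Substitute values: z = (38 - 37) / 10
Step 3: z = 1 / 10 = 0.1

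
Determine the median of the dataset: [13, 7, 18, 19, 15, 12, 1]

13

Step 1: Sort the data in ascending order: [1, 7, 12, 13, 15, 18, 19]
Step 2: The number of values is n = 7.
Step 3: Since n is odd, the median is the middle value at position 4: 13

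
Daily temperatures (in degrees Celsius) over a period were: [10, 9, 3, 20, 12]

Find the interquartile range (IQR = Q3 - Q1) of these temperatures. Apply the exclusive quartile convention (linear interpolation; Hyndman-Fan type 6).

10

Step 1: Sort the data: [3, 9, 10, 12, 20]
Step 2: n = 5
Step 3: Using the exclusive quartile method:
  Q1 = 6
  Q2 (median) = 10
  Q3 = 16
  IQR = Q3 - Q1 = 16 - 6 = 10
Step 4: IQR = 10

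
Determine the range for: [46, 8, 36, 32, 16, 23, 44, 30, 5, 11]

41

Step 1: Identify the maximum value: max = 46
Step 2: Identify the minimum value: min = 5
Step 3: Range = max - min = 46 - 5 = 41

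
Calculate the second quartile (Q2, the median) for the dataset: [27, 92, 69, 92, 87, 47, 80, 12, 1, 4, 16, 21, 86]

47

Step 1: Sort the data: [1, 4, 12, 16, 21, 27, 47, 69, 80, 86, 87, 92, 92]
Step 2: n = 13
Step 3: Q2 is the median. Since n is odd, it is the middle value at position 7: 47
Step 4: Q2 = 47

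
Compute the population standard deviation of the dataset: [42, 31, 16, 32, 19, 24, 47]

10.6292

Step 1: Compute the mean: 30.1429
Step 2: Sum of squared deviations from the mean: 790.8571
Step 3: Population variance = 790.8571 / 7 = 112.9796
Step 4: Standard deviation = sqrt(112.9796) = 10.6292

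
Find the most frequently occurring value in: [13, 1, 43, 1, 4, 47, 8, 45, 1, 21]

1

Step 1: Count the frequency of each value:
  1: appears 3 time(s)
  4: appears 1 time(s)
  8: appears 1 time(s)
  13: appears 1 time(s)
  21: appears 1 time(s)
  43: appears 1 time(s)
  45: appears 1 time(s)
  47: appears 1 time(s)
Step 2: The value 1 appears most frequently (3 times).
Step 3: Mode = 1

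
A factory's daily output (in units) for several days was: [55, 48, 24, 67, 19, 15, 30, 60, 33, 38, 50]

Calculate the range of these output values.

52

Step 1: Identify the maximum value: max = 67
Step 2: Identify the minimum value: min = 15
Step 3: Range = max - min = 67 - 15 = 52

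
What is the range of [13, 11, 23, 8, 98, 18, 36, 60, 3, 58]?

95

Step 1: Identify the maximum value: max = 98
Step 2: Identify the minimum value: min = 3
Step 3: Range = max - min = 98 - 3 = 95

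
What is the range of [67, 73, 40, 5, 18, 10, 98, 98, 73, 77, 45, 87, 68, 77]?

93

Step 1: Identify the maximum value: max = 98
Step 2: Identify the minimum value: min = 5
Step 3: Range = max - min = 98 - 5 = 93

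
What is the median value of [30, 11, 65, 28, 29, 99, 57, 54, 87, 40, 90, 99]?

55.5

Step 1: Sort the data in ascending order: [11, 28, 29, 30, 40, 54, 57, 65, 87, 90, 99, 99]
Step 2: The number of values is n = 12.
Step 3: Since n is even, the median is the average of positions 6 and 7:
  Median = (54 + 57) / 2 = 55.5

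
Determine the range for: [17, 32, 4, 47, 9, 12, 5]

43

Step 1: Identify the maximum value: max = 47
Step 2: Identify the minimum value: min = 4
Step 3: Range = max - min = 47 - 4 = 43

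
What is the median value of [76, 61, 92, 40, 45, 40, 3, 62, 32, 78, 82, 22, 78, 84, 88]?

62

Step 1: Sort the data in ascending order: [3, 22, 32, 40, 40, 45, 61, 62, 76, 78, 78, 82, 84, 88, 92]
Step 2: The number of values is n = 15.
Step 3: Since n is odd, the median is the middle value at position 8: 62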